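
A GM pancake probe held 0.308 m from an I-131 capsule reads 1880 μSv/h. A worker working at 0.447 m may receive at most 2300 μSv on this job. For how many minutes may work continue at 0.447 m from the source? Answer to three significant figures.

By the inverse-square law, rate at 0.447 m:
1880 × (0.308/0.447)² = 1880 × 0.4748 = 892.6 μSv/h.
Stay time = 2300 μSv ÷ 892.6 μSv/h = 2.577 h = 154.6 min.

155 min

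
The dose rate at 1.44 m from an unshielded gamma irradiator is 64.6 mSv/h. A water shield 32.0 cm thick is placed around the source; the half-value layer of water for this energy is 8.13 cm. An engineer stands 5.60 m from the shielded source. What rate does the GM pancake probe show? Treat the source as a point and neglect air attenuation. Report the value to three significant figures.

0.279 mSv/h

Distance alone: (1.44/5.60)² = 0.06612, so 64.6 × 0.06612 = 4.271 mSv/h.
Shield: 32.0/8.13 = 3.936 half-value layers → attenuation 2^(−3.936) = 0.06534.
Combined: 4.271 × 0.06534 = 0.2791 mSv/h.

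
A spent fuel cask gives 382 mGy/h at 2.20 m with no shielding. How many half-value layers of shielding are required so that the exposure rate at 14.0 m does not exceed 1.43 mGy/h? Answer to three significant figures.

2.72 half-value layers

At 14.0 m, distance alone gives (2.20/14.0)² = 0.02469, so 382 × 0.02469 = 9.432 mGy/h.
Further attenuation needed: 9.432/1.43 = 6.596.
n = log₂(6.596) = 2.722 half-value layers.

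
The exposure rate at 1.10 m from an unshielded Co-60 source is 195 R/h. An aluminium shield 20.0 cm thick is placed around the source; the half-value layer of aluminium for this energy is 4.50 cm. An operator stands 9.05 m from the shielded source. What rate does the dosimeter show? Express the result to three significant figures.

0.132 R/h

Distance alone: (1.10/9.05)² = 0.01477, so 195 × 0.01477 = 2.880 R/h.
Shield: 20.0/4.50 = 4.444 half-value layers → attenuation 2^(−4.444) = 0.04594.
Combined: 2.880 × 0.04594 = 0.1323 R/h.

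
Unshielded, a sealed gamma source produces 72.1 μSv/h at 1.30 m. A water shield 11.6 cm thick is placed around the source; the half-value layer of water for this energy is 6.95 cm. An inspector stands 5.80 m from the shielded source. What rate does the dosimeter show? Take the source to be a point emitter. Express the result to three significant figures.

Distance alone: 72.1 × (1.30/5.80)² = 72.1 × 0.05024 = 3.622 μSv/h.
Shield: 11.6/6.95 = 1.669 half-value layers → attenuation 2^(−1.669) = 0.3145.
Combined: 3.622 × 0.3145 = 1.139 μSv/h.

1.14 μSv/h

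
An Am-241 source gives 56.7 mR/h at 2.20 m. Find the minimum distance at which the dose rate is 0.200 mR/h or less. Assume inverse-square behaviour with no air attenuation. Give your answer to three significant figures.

37.0 m

Since intensity falls as 1/r², d₂ = d₁·√(I₁/I₂).
I₁/I₂ = 56.7/0.200 = 283.5, so d₂ = 2.20 × √283.5 = 37.04 m.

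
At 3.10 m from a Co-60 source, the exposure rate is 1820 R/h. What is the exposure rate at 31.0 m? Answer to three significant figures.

18.2 R/h

Intensity scales as (d₁/d₂)², so the rate at 31.0 m is
(3.10/31.0)² = 0.01000, so 1820 × 0.01000 = 18.20 R/h.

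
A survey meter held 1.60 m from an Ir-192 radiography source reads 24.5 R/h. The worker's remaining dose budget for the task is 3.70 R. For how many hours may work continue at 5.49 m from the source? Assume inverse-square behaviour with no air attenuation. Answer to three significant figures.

1.78 h

Since intensity falls as 1/r², rate at 5.49 m:
(1.60/5.49)² = 0.08494, so 24.5 × 0.08494 = 2.081 R/h.
Stay time = 3.70 R ÷ 2.081 R/h = 1.778 h.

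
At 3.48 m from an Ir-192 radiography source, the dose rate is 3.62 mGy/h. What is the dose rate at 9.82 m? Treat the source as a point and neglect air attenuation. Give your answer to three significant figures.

Using I₁d₁² = I₂d₂², the rate at 9.82 m is
(3.48/9.82)² = 0.1256, so 3.62 × 0.1256 = 0.4547 mGy/h.

0.455 mGy/h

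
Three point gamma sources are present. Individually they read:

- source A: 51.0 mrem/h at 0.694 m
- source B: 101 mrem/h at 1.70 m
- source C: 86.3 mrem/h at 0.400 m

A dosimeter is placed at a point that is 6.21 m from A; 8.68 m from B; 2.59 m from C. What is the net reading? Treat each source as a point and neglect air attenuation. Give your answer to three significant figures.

6.57 mrem/h

Each source contributes Iᵢ·(dᵢ/rᵢ)²; contributions add.
A: 51.0 × (0.694/6.21)² = 0.6370 mrem/h
B: 101 × (1.70/8.68)² = 3.874 mrem/h
C: 86.3 × (0.400/2.59)² = 2.058 mrem/h
Total = 0.6370 + 3.874 + 2.058 = 6.569 mrem/h.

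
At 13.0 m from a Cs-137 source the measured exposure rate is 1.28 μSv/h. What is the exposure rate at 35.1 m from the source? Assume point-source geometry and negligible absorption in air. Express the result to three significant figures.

0.176 μSv/h

By the inverse-square law, scaling from 13.0 m to 35.1 m:
1.28 × (13.0/35.1)² = 1.28 × 0.1372 = 0.1756 μSv/h.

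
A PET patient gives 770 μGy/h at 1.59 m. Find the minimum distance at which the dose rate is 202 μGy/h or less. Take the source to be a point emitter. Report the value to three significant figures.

Using I₁d₁² = I₂d₂², d₂ = d₁·√(I₁/I₂).
I₁/I₂ = 770/202 = 3.812, so d₂ = 1.59 × √3.812 = 3.104 m.

3.10 m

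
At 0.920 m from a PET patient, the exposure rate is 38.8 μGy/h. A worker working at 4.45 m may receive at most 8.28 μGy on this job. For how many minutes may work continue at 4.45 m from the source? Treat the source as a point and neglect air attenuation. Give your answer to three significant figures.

300 min

Using I₁d₁² = I₂d₂², rate at 4.45 m:
(0.920/4.45)² = 0.04274, so 38.8 × 0.04274 = 1.658 μGy/h.
Stay time = 8.28 μGy ÷ 1.658 μGy/h = 4.994 h = 299.6 min.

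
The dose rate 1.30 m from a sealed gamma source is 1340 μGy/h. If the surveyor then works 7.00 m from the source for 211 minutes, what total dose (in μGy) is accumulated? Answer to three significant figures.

163 μGy

Using I₁d₁² = I₂d₂², rate at 7.00 m:
1340 × (1.30/7.00)² = 1340 × 0.03449 = 46.22 μGy/h.
Dose = rate × time = 46.22 μGy/h × 3.517 h = 162.6 μGy.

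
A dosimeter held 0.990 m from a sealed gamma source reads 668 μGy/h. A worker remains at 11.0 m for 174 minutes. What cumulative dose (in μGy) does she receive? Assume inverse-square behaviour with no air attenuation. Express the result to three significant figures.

15.7 μGy

Applying the 1/r² law, rate at 11.0 m:
668 × (0.990/11.0)² = 668 × 0.008100 = 5.411 μGy/h.
Dose = rate × time = 5.411 μGy/h × 2.900 h = 15.69 μGy.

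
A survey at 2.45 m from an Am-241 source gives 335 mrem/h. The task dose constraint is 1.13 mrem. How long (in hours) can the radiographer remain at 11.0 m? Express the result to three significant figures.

0.0680 h

Intensity scales as (d₁/d₂)², so rate at 11.0 m:
(2.45/11.0)² = 0.04961, so 335 × 0.04961 = 16.62 mrem/h.
Stay time = 1.13 mrem ÷ 16.62 mrem/h = 0.06799 h.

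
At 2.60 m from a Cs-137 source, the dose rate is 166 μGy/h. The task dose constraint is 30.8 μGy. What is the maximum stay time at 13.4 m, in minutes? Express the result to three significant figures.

296 min

Since intensity falls as 1/r², rate at 13.4 m:
166 × (2.60/13.4)² = 166 × 0.03765 = 6.250 μGy/h.
Stay time = 30.8 μGy ÷ 6.250 μGy/h = 4.928 h = 295.7 min.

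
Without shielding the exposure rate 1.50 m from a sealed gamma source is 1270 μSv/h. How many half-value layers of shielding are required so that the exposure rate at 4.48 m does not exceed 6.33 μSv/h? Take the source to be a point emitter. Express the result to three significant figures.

4.49 half-value layers

At 4.48 m, distance alone gives 1270 × (1.50/4.48)² = 1270 × 0.1121 = 142.4 μSv/h.
Further attenuation needed: 142.4/6.33 = 22.50.
n = log₂(22.50) = 4.492 half-value layers.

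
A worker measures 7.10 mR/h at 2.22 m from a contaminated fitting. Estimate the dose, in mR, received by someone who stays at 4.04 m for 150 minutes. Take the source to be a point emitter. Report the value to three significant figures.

5.36 mR

By the inverse-square law, rate at 4.04 m:
7.10 × (2.22/4.04)² = 7.10 × 0.3020 = 2.144 mR/h.
Dose = rate × time = 2.144 mR/h × 2.500 h = 5.360 mR.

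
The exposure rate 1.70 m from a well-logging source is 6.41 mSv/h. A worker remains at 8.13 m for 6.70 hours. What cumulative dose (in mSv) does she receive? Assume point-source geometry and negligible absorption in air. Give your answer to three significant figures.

By the inverse-square law, rate at 8.13 m:
6.41 × (1.70/8.13)² = 6.41 × 0.04372 = 0.2802 mSv/h.
Dose = rate × time = 0.2802 mSv/h × 6.700 h = 1.877 mSv.

1.88 mSv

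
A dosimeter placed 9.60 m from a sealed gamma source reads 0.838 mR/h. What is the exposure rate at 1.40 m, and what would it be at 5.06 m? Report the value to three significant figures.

Applying the 1/r² law,
At 1.40 m: (9.60/1.40)² = 47.02, so 0.838 × 47.02 = 39.40 mR/h
At 5.06 m: 39.40 × (1.40/5.06)² = 39.40 × 0.07655 = 3.016 mR/h.

39.4 mR/h; 3.02 mR/h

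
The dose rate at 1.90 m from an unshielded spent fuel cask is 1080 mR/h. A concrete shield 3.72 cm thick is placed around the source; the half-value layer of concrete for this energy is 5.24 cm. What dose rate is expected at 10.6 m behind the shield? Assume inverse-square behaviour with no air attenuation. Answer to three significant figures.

21.2 mR/h

Distance alone: 1080 × (1.90/10.6)² = 1080 × 0.03213 = 34.70 mR/h.
Shield: 3.72/5.24 = 0.7099 half-value layers → attenuation 2^(−0.7099) = 0.6114.
Combined: 34.70 × 0.6114 = 21.22 mR/h.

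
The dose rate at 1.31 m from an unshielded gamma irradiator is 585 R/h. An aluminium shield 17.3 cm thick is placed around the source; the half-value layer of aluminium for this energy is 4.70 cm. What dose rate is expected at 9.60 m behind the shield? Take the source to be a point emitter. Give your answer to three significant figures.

Distance alone: (1.31/9.60)² = 0.01862, so 585 × 0.01862 = 10.89 R/h.
Shield: 17.3/4.70 = 3.681 half-value layers → attenuation 2^(−3.681) = 0.07797.
Combined: 10.89 × 0.07797 = 0.8491 R/h.

0.849 R/h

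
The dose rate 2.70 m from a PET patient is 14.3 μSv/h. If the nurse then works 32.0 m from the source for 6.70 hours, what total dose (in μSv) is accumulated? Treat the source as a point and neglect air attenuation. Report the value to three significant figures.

Applying the 1/r² law, rate at 32.0 m:
(2.70/32.0)² = 0.007119, so 14.3 × 0.007119 = 0.1018 μSv/h.
Dose = rate × time = 0.1018 μSv/h × 6.700 h = 0.6821 μSv.

0.682 μSv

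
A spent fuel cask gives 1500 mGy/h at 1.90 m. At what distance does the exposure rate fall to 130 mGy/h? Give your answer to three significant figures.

6.45 m

Using I₁d₁² = I₂d₂², d₂ = d₁·√(I₁/I₂).
I₁/I₂ = 1500/130 = 11.54, so d₂ = 1.90 × √11.54 = 6.454 m.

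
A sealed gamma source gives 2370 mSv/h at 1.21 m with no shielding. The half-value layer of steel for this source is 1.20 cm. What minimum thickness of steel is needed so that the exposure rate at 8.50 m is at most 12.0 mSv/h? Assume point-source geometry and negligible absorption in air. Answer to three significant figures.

At 8.50 m, distance alone gives (1.21/8.50)² = 0.02026, so 2370 × 0.02026 = 48.02 mSv/h.
Further attenuation needed: 48.02/12.0 = 4.002.
n = log₂(4.002) = 2.001 half-value layers.
Thickness = 2.001 × 1.20 cm = 2.401 cm.

2.40 cm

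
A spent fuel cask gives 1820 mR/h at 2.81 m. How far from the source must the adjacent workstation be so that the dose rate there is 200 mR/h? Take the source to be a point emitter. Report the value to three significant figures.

8.48 m

Applying the 1/r² law, d₂ = d₁·√(I₁/I₂).
I₁/I₂ = 1820/200 = 9.100, so d₂ = 2.81 × √9.100 = 8.477 m.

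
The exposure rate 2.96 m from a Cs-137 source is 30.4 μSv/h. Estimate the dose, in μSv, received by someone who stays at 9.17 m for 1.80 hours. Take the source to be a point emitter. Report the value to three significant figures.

5.70 μSv

Using I₁d₁² = I₂d₂², rate at 9.17 m:
30.4 × (2.96/9.17)² = 30.4 × 0.1042 = 3.168 μSv/h.
Dose = rate × time = 3.168 μSv/h × 1.800 h = 5.702 μSv.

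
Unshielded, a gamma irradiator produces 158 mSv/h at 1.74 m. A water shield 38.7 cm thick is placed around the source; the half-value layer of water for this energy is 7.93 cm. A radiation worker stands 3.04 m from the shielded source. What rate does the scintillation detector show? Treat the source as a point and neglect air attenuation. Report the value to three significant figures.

Distance alone: 158 × (1.74/3.04)² = 158 × 0.3276 = 51.76 mSv/h.
Shield: 38.7/7.93 = 4.880 half-value layers → attenuation 2^(−4.880) = 0.03396.
Combined: 51.76 × 0.03396 = 1.758 mSv/h.

1.76 mSv/h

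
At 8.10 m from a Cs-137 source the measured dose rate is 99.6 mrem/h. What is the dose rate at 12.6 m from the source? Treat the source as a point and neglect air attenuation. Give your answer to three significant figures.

41.2 mrem/h

Since intensity falls as 1/r², scaling from 8.10 m to 12.6 m:
99.6 × (8.10/12.6)² = 99.6 × 0.4133 = 41.16 mrem/h.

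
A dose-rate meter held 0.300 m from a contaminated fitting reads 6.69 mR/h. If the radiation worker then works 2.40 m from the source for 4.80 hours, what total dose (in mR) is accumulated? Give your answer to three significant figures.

Since intensity falls as 1/r², rate at 2.40 m:
(0.300/2.40)² = 0.01562, so 6.69 × 0.01562 = 0.1045 mR/h.
Dose = rate × time = 0.1045 mR/h × 4.800 h = 0.5016 mR.

0.502 mR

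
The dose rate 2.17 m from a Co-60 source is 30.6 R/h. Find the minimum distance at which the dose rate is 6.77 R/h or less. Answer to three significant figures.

Intensity scales as (d₁/d₂)², so d₂ = d₁·√(I₁/I₂).
I₁/I₂ = 30.6/6.77 = 4.520, so d₂ = 2.17 × √4.520 = 4.613 m.

4.61 m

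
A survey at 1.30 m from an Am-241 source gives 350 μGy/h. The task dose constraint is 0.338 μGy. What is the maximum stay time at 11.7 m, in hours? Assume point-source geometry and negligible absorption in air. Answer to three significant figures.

0.0782 h

Intensity scales as (d₁/d₂)², so rate at 11.7 m:
350 × (1.30/11.7)² = 350 × 0.01235 = 4.322 μGy/h.
Stay time = 0.338 μGy ÷ 4.322 μGy/h = 0.07820 h.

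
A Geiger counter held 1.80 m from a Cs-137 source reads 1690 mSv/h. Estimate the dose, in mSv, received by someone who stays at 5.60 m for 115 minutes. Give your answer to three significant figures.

335 mSv

Intensity scales as (d₁/d₂)², so rate at 5.60 m:
1690 × (1.80/5.60)² = 1690 × 0.1033 = 174.6 mSv/h.
Dose = rate × time = 174.6 mSv/h × 1.917 h = 334.7 mSv.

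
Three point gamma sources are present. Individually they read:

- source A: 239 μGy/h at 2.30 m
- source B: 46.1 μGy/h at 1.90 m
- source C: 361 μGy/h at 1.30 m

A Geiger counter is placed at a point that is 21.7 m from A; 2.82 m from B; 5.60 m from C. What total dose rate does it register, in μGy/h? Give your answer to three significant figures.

43.1 μGy/h

By superposition, sum each source's inverse-square contribution:
A: 239 × (2.30/21.7)² = 2.685 μGy/h
B: 46.1 × (1.90/2.82)² = 20.93 μGy/h
C: 361 × (1.30/5.60)² = 19.45 μGy/h
Total = 2.685 + 20.93 + 19.45 = 43.06 μGy/h.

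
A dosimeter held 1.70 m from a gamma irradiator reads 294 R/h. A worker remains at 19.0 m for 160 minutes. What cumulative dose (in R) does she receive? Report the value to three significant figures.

6.28 R

Since intensity falls as 1/r², rate at 19.0 m:
294 × (1.70/19.0)² = 294 × 0.008006 = 2.354 R/h.
Dose = rate × time = 2.354 R/h × 2.667 h = 6.278 R.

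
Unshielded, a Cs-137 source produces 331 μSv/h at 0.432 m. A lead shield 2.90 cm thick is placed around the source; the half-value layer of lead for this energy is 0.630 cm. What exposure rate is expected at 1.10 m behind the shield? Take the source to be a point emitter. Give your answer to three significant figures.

2.10 μSv/h

Distance alone: 331 × (0.432/1.10)² = 331 × 0.1542 = 51.04 μSv/h.
Shield: 2.90/0.630 = 4.603 half-value layers → attenuation 2^(−4.603) = 0.04115.
Combined: 51.04 × 0.04115 = 2.100 μSv/h.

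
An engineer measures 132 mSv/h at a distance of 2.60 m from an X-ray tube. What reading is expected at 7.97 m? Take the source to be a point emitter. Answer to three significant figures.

Using I₁d₁² = I₂d₂², the rate at 7.97 m is
(2.60/7.97)² = 0.1064, so 132 × 0.1064 = 14.04 mSv/h.

14.0 mSv/h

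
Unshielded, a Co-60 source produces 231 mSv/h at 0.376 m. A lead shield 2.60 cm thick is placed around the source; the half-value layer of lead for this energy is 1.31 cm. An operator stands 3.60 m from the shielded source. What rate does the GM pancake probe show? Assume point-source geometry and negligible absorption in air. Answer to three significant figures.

0.637 mSv/h

Distance alone: 231 × (0.376/3.60)² = 231 × 0.01091 = 2.520 mSv/h.
Shield: 2.60/1.31 = 1.985 half-value layers → attenuation 2^(−1.985) = 0.2526.
Combined: 2.520 × 0.2526 = 0.6366 mSv/h.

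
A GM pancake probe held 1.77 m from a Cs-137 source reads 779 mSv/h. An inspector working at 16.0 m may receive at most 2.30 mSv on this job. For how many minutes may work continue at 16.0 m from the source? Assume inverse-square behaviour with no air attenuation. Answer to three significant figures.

14.5 min

Since intensity falls as 1/r², rate at 16.0 m:
(1.77/16.0)² = 0.01224, so 779 × 0.01224 = 9.535 mSv/h.
Stay time = 2.30 mSv ÷ 9.535 mSv/h = 0.2412 h = 14.47 min.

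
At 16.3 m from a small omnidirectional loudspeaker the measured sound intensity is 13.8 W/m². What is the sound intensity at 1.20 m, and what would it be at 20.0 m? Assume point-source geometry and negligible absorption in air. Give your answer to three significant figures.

Intensity scales as (d₁/d₂)², so
At 1.20 m: (16.3/1.20)² = 184.5, so 13.8 × 184.5 = 2546 W/m²
At 20.0 m: (1.20/20.0)² = 0.003600, so 2546 × 0.003600 = 9.166 W/m².

2550 W/m²; 9.17 W/m²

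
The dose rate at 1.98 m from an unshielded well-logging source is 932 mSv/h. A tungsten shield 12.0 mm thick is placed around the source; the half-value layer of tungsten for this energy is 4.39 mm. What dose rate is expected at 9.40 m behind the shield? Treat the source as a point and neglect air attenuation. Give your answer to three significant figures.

6.22 mSv/h

Distance alone: 932 × (1.98/9.40)² = 932 × 0.04437 = 41.35 mSv/h.
Shield: 12.0/4.39 = 2.733 half-value layers → attenuation 2^(−2.733) = 0.1504.
Combined: 41.35 × 0.1504 = 6.219 mSv/h.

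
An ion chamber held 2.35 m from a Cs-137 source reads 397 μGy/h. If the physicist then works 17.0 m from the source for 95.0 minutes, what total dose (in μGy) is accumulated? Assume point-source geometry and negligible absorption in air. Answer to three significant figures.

By the inverse-square law, rate at 17.0 m:
(2.35/17.0)² = 0.01911, so 397 × 0.01911 = 7.587 μGy/h.
Dose = rate × time = 7.587 μGy/h × 1.583 h = 12.01 μGy.

12.0 μGy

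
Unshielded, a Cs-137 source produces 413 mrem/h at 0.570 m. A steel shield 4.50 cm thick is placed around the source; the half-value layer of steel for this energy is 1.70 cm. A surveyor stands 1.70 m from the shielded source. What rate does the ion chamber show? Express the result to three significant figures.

7.41 mrem/h

Distance alone: 413 × (0.570/1.70)² = 413 × 0.1124 = 46.42 mrem/h.
Shield: 4.50/1.70 = 2.647 half-value layers → attenuation 2^(−2.647) = 0.1597.
Combined: 46.42 × 0.1597 = 7.413 mrem/h.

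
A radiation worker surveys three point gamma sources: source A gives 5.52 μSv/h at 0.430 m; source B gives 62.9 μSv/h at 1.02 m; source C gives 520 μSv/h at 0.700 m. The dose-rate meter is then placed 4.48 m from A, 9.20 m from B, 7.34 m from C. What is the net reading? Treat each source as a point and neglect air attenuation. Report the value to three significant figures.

By superposition, sum each source's inverse-square contribution:
A: 5.52 × (0.430/4.48)² = 0.05085 μSv/h
B: 62.9 × (1.02/9.20)² = 0.7732 μSv/h
C: 520 × (0.700/7.34)² = 4.729 μSv/h
Total = 0.05085 + 0.7732 + 4.729 = 5.553 μSv/h.

5.55 μSv/h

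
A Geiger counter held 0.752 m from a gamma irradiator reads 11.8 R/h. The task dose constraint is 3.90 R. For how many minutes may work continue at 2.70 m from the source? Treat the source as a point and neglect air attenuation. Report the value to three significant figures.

256 min

Applying the 1/r² law, rate at 2.70 m:
(0.752/2.70)² = 0.07757, so 11.8 × 0.07757 = 0.9153 R/h.
Stay time = 3.90 R ÷ 0.9153 R/h = 4.261 h = 255.7 min.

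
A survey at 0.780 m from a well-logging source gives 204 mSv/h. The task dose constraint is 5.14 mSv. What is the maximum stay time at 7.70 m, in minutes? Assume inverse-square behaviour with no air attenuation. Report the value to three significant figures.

Since intensity falls as 1/r², rate at 7.70 m:
(0.780/7.70)² = 0.01026, so 204 × 0.01026 = 2.093 mSv/h.
Stay time = 5.14 mSv ÷ 2.093 mSv/h = 2.456 h = 147.4 min.

147 min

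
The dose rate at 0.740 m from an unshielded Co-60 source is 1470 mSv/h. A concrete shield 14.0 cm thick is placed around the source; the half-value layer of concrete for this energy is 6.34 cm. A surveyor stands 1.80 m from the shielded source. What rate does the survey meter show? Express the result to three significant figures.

53.8 mSv/h

Distance alone: (0.740/1.80)² = 0.1690, so 1470 × 0.1690 = 248.4 mSv/h.
Shield: 14.0/6.34 = 2.208 half-value layers → attenuation 2^(−2.208) = 0.2164.
Combined: 248.4 × 0.2164 = 53.75 mSv/h.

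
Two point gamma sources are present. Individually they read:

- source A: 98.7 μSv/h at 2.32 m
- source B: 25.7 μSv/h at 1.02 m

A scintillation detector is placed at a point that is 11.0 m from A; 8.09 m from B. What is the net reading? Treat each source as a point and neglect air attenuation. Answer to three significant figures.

By superposition, sum each source's inverse-square contribution:
A: 98.7 × (2.32/11.0)² = 4.390 μSv/h
B: 25.7 × (1.02/8.09)² = 0.4085 μSv/h
Total = 4.390 + 0.4085 = 4.798 μSv/h.

4.80 μSv/h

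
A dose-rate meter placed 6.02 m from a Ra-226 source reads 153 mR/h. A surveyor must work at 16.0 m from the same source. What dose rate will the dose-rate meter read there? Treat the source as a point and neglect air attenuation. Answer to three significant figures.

21.7 mR/h

Intensity scales as (d₁/d₂)², so scaling from 6.02 m to 16.0 m:
(6.02/16.0)² = 0.1416, so 153 × 0.1416 = 21.66 mR/h.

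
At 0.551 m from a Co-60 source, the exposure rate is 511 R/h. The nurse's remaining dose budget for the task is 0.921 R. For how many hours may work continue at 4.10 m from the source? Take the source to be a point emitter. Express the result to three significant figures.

0.0998 h

Intensity scales as (d₁/d₂)², so rate at 4.10 m:
(0.551/4.10)² = 0.01806, so 511 × 0.01806 = 9.229 R/h.
Stay time = 0.921 R ÷ 9.229 R/h = 0.09979 h.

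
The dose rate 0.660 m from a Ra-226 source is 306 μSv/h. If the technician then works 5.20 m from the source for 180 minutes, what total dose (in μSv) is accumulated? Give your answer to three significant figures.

14.8 μSv

Intensity scales as (d₁/d₂)², so rate at 5.20 m:
306 × (0.660/5.20)² = 306 × 0.01611 = 4.930 μSv/h.
Dose = rate × time = 4.930 μSv/h × 3.000 h = 14.79 μSv.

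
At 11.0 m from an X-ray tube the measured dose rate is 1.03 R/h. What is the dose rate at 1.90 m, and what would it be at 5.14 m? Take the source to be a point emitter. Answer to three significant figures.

34.5 R/h; 4.72 R/h

Applying the 1/r² law,
At 1.90 m: 1.03 × (11.0/1.90)² = 1.03 × 33.52 = 34.53 R/h
At 5.14 m: (1.90/5.14)² = 0.1366, so 34.53 × 0.1366 = 4.717 R/h.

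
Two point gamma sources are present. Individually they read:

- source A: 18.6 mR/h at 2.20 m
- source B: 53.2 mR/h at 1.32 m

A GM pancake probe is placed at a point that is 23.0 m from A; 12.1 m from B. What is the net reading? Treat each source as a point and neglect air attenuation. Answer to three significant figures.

0.803 mR/h

By superposition, sum each source's inverse-square contribution:
A: 18.6 × (2.20/23.0)² = 0.1702 mR/h
B: 53.2 × (1.32/12.1)² = 0.6331 mR/h
Total = 0.1702 + 0.6331 = 0.8033 mR/h.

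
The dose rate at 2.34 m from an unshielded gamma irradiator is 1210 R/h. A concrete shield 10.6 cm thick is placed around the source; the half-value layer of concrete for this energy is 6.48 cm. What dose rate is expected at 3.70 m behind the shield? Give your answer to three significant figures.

156 R/h

Distance alone: (2.34/3.70)² = 0.4000, so 1210 × 0.4000 = 484.0 R/h.
Shield: 10.6/6.48 = 1.636 half-value layers → attenuation 2^(−1.636) = 0.3217.
Combined: 484.0 × 0.3217 = 155.7 R/h.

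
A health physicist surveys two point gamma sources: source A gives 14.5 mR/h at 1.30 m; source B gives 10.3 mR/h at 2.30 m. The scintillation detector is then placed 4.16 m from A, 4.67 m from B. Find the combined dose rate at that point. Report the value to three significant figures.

Each source contributes Iᵢ·(dᵢ/rᵢ)²; contributions add.
A: 14.5 × (1.30/4.16)² = 1.416 mR/h
B: 10.3 × (2.30/4.67)² = 2.498 mR/h
Total = 1.416 + 2.498 = 3.914 mR/h.

3.91 mR/h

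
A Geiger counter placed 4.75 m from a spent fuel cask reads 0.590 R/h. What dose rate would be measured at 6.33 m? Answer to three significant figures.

Applying the 1/r² law, scaling from 4.75 m to 6.33 m:
0.590 × (4.75/6.33)² = 0.590 × 0.5631 = 0.3322 R/h.

0.332 R/h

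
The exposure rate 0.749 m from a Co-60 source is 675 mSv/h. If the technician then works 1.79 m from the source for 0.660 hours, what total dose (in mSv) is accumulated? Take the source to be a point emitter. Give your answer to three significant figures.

78.0 mSv

By the inverse-square law, rate at 1.79 m:
(0.749/1.79)² = 0.1751, so 675 × 0.1751 = 118.2 mSv/h.
Dose = rate × time = 118.2 mSv/h × 0.6600 h = 78.01 mSv.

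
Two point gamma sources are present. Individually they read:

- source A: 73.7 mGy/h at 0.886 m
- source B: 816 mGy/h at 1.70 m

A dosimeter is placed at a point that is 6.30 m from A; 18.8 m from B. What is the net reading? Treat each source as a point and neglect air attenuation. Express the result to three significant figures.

8.13 mGy/h

Each source contributes Iᵢ·(dᵢ/rᵢ)²; contributions add.
A: 73.7 × (0.886/6.30)² = 1.458 mGy/h
B: 816 × (1.70/18.8)² = 6.672 mGy/h
Total = 1.458 + 6.672 = 8.130 mGy/h.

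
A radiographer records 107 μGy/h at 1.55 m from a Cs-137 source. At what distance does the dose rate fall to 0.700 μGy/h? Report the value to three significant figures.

19.2 m

Using I₁d₁² = I₂d₂², d₂ = d₁·√(I₁/I₂).
I₁/I₂ = 107/0.700 = 152.9, so d₂ = 1.55 × √152.9 = 19.17 m.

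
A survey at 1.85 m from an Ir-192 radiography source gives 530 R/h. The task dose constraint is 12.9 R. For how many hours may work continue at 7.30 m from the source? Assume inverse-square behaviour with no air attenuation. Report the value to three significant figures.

By the inverse-square law, rate at 7.30 m:
(1.85/7.30)² = 0.06422, so 530 × 0.06422 = 34.04 R/h.
Stay time = 12.9 R ÷ 34.04 R/h = 0.3790 h.

0.379 h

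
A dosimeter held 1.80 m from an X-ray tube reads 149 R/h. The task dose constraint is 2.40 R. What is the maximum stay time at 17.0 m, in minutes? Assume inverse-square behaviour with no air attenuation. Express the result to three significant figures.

86.2 min

Intensity scales as (d₁/d₂)², so rate at 17.0 m:
(1.80/17.0)² = 0.01121, so 149 × 0.01121 = 1.670 R/h.
Stay time = 2.40 R ÷ 1.670 R/h = 1.437 h = 86.22 min.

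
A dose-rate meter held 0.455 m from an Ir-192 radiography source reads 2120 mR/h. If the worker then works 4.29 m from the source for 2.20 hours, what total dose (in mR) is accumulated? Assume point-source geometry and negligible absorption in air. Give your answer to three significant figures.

52.5 mR

Using I₁d₁² = I₂d₂², rate at 4.29 m:
2120 × (0.455/4.29)² = 2120 × 0.01125 = 23.85 mR/h.
Dose = rate × time = 23.85 mR/h × 2.200 h = 52.47 mR.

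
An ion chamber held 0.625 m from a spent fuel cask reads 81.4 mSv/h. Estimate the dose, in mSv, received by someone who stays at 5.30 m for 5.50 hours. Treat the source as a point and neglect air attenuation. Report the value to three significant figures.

6.23 mSv

Applying the 1/r² law, rate at 5.30 m:
(0.625/5.30)² = 0.01391, so 81.4 × 0.01391 = 1.132 mSv/h.
Dose = rate × time = 1.132 mSv/h × 5.500 h = 6.226 mSv.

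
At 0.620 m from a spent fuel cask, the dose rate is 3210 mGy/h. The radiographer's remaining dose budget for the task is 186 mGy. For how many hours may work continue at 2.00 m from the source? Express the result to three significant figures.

Using I₁d₁² = I₂d₂², rate at 2.00 m:
(0.620/2.00)² = 0.09610, so 3210 × 0.09610 = 308.5 mGy/h.
Stay time = 186 mGy ÷ 308.5 mGy/h = 0.6029 h.

0.603 h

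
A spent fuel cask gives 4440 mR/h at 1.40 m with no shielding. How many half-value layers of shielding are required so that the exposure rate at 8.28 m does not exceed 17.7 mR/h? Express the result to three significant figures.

2.84 half-value layers

At 8.28 m, distance alone gives (1.40/8.28)² = 0.02859, so 4440 × 0.02859 = 126.9 mR/h.
Further attenuation needed: 126.9/17.7 = 7.169.
n = log₂(7.169) = 2.842 half-value layers.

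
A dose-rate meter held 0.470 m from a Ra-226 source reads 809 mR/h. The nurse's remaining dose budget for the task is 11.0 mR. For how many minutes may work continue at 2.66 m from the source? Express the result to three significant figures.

26.1 min

Intensity scales as (d₁/d₂)², so rate at 2.66 m:
(0.470/2.66)² = 0.03122, so 809 × 0.03122 = 25.26 mR/h.
Stay time = 11.0 mR ÷ 25.26 mR/h = 0.4355 h = 26.13 min.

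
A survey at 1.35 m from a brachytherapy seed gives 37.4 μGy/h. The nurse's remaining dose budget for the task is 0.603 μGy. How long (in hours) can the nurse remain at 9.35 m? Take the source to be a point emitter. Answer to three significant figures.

By the inverse-square law, rate at 9.35 m:
(1.35/9.35)² = 0.02085, so 37.4 × 0.02085 = 0.7798 μGy/h.
Stay time = 0.603 μGy ÷ 0.7798 μGy/h = 0.7733 h.

0.773 h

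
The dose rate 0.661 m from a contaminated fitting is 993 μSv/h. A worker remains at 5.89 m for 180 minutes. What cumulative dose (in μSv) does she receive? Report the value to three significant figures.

Since intensity falls as 1/r², rate at 5.89 m:
993 × (0.661/5.89)² = 993 × 0.01259 = 12.50 μSv/h.
Dose = rate × time = 12.50 μSv/h × 3.000 h = 37.50 μSv.

37.5 μSv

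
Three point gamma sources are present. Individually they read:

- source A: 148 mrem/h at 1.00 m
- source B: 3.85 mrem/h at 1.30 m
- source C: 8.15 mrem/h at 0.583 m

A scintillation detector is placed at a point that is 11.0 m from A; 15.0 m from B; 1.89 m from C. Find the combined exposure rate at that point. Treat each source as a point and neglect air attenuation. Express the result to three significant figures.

Each source contributes Iᵢ·(dᵢ/rᵢ)²; contributions add.
A: 148 × (1.00/11.0)² = 1.223 mrem/h
B: 3.85 × (1.30/15.0)² = 0.02892 mrem/h
C: 8.15 × (0.583/1.89)² = 0.7755 mrem/h
Total = 1.223 + 0.02892 + 0.7755 = 2.027 mrem/h.

2.03 mrem/h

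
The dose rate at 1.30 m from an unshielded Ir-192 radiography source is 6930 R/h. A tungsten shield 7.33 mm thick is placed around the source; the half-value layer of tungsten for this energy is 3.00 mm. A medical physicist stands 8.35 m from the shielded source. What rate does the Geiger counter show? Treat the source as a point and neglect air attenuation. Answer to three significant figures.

Distance alone: (1.30/8.35)² = 0.02424, so 6930 × 0.02424 = 168.0 R/h.
Shield: 7.33/3.00 = 2.443 half-value layers → attenuation 2^(−2.443) = 0.1839.
Combined: 168.0 × 0.1839 = 30.90 R/h.

30.9 R/h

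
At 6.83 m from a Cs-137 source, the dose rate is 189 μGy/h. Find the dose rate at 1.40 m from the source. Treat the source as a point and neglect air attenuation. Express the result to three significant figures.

By the inverse-square law, the rate at 1.40 m is
(6.83/1.40)² = 23.80, so 189 × 23.80 = 4498 μGy/h.

4500 μGy/h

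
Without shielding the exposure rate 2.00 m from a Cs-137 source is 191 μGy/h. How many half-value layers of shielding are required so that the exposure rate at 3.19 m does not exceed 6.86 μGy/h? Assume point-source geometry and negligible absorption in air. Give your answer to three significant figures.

At 3.19 m, distance alone gives (2.00/3.19)² = 0.3931, so 191 × 0.3931 = 75.08 μGy/h.
Further attenuation needed: 75.08/6.86 = 10.94.
n = log₂(10.94) = 3.452 half-value layers.

3.45 half-value layers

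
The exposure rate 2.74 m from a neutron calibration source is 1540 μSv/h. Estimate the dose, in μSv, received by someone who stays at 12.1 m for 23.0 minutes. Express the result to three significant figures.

30.3 μSv

Since intensity falls as 1/r², rate at 12.1 m:
(2.74/12.1)² = 0.05128, so 1540 × 0.05128 = 78.97 μSv/h.
Dose = rate × time = 78.97 μSv/h × 0.3833 h = 30.27 μSv.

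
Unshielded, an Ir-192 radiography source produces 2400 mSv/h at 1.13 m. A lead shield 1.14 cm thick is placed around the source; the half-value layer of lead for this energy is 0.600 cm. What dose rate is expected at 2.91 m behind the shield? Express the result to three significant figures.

97.0 mSv/h

Distance alone: 2400 × (1.13/2.91)² = 2400 × 0.1508 = 361.9 mSv/h.
Shield: 1.14/0.600 = 1.900 half-value layers → attenuation 2^(−1.900) = 0.2679.
Combined: 361.9 × 0.2679 = 96.95 mSv/h.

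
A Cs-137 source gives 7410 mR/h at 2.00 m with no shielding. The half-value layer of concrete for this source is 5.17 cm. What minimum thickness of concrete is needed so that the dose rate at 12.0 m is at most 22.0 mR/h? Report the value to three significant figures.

16.7 cm

At 12.0 m, distance alone gives 7410 × (2.00/12.0)² = 7410 × 0.02778 = 205.8 mR/h.
Further attenuation needed: 205.8/22.0 = 9.355.
n = log₂(9.355) = 3.226 half-value layers.
Thickness = 3.226 × 5.17 cm = 16.68 cm.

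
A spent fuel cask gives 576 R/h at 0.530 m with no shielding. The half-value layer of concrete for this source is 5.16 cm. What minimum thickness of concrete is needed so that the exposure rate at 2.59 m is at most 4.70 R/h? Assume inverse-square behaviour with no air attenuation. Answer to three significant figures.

At 2.59 m, distance alone gives (0.530/2.59)² = 0.04187, so 576 × 0.04187 = 24.12 R/h.
Further attenuation needed: 24.12/4.70 = 5.132.
n = log₂(5.132) = 2.360 half-value layers.
Thickness = 2.360 × 5.16 cm = 12.18 cm.

12.2 cm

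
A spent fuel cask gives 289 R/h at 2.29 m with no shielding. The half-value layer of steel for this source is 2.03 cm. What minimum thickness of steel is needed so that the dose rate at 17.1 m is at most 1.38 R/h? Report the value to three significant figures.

At 17.1 m, distance alone gives 289 × (2.29/17.1)² = 289 × 0.01793 = 5.182 R/h.
Further attenuation needed: 5.182/1.38 = 3.755.
n = log₂(3.755) = 1.909 half-value layers.
Thickness = 1.909 × 2.03 cm = 3.875 cm.

3.88 cm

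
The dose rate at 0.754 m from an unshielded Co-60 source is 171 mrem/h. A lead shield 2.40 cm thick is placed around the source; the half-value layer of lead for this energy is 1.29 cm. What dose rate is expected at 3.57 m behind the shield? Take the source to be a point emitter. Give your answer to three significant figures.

Distance alone: (0.754/3.57)² = 0.04461, so 171 × 0.04461 = 7.628 mrem/h.
Shield: 2.40/1.29 = 1.860 half-value layers → attenuation 2^(−1.860) = 0.2755.
Combined: 7.628 × 0.2755 = 2.102 mrem/h.

2.10 mrem/h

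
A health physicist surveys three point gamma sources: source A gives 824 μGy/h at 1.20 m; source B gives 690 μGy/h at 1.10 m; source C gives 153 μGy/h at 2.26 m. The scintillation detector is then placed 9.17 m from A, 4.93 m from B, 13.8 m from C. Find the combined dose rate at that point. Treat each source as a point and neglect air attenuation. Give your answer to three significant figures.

52.6 μGy/h

By superposition, sum each source's inverse-square contribution:
A: 824 × (1.20/9.17)² = 14.11 μGy/h
B: 690 × (1.10/4.93)² = 34.35 μGy/h
C: 153 × (2.26/13.8)² = 4.103 μGy/h
Total = 14.11 + 34.35 + 4.103 = 52.56 μGy/h.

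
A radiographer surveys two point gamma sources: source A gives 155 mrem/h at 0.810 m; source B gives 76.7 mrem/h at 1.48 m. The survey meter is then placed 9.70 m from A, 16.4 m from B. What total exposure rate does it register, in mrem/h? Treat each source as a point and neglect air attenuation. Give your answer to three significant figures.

1.71 mrem/h

By superposition, sum each source's inverse-square contribution:
A: 155 × (0.810/9.70)² = 1.081 mrem/h
B: 76.7 × (1.48/16.4)² = 0.6246 mrem/h
Total = 1.081 + 0.6246 = 1.706 mrem/h.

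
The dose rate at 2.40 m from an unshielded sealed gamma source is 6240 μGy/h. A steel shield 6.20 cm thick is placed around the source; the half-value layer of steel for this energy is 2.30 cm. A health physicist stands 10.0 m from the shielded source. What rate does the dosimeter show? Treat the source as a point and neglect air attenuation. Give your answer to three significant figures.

55.5 μGy/h

Distance alone: (2.40/10.0)² = 0.05760, so 6240 × 0.05760 = 359.4 μGy/h.
Shield: 6.20/2.30 = 2.696 half-value layers → attenuation 2^(−2.696) = 0.1543.
Combined: 359.4 × 0.1543 = 55.46 μGy/h.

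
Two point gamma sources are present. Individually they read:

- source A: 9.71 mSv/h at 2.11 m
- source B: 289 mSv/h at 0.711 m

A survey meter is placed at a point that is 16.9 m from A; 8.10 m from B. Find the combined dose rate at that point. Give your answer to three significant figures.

2.38 mSv/h

By superposition, sum each source's inverse-square contribution:
A: 9.71 × (2.11/16.9)² = 0.1514 mSv/h
B: 289 × (0.711/8.10)² = 2.227 mSv/h
Total = 0.1514 + 2.227 = 2.378 mSv/h.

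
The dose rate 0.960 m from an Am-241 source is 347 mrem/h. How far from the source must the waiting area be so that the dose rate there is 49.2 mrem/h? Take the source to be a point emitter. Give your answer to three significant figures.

By the inverse-square law, d₂ = d₁·√(I₁/I₂).
I₁/I₂ = 347/49.2 = 7.053, so d₂ = 0.960 × √7.053 = 2.550 m.

2.55 m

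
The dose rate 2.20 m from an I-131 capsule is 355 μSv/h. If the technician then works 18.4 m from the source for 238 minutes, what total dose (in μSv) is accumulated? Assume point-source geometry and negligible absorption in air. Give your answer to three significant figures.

Intensity scales as (d₁/d₂)², so rate at 18.4 m:
(2.20/18.4)² = 0.01430, so 355 × 0.01430 = 5.077 μSv/h.
Dose = rate × time = 5.077 μSv/h × 3.967 h = 20.14 μSv.

20.1 μSv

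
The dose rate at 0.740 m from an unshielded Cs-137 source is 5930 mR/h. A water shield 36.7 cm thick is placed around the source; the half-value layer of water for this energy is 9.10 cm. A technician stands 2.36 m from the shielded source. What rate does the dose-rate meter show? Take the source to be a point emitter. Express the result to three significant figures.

35.6 mR/h

Distance alone: (0.740/2.36)² = 0.09832, so 5930 × 0.09832 = 583.0 mR/h.
Shield: 36.7/9.10 = 4.033 half-value layers → attenuation 2^(−4.033) = 0.06109.
Combined: 583.0 × 0.06109 = 35.62 mR/h.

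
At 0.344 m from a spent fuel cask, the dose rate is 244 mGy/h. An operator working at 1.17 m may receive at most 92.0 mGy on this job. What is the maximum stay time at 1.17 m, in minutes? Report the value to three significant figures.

262 min

Applying the 1/r² law, rate at 1.17 m:
(0.344/1.17)² = 0.08645, so 244 × 0.08645 = 21.09 mGy/h.
Stay time = 92.0 mGy ÷ 21.09 mGy/h = 4.362 h = 261.7 min.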